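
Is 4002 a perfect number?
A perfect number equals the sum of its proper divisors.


Proper divisors of 4002: 1, 2, 3, 6, 23, 29, 46, 58, 69, 87, 138, 174, 667, 1334, 2001
Sum = 1 + 2 + 3 + 6 + 23 + 29 + 46 + 58 + 69 + 87 + 138 + 174 + 667 + 1334 + 2001 = 4638

No, 4002 is not perfect (4638 ≠ 4002)


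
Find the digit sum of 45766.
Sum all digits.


4 + 5 + 7 + 6 + 6 = 28


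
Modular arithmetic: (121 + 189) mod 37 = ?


121 + 189 = 310
310 mod 37 = 14


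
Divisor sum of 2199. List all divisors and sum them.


Divisors of 2199: 1, 3, 733, 2199
Sum = 1 + 3 + 733 + 2199 = 2936

σ(2199) = 2936


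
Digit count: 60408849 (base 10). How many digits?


60408849 has 8 digits in base 10
floor(log10(60408849)) + 1 = floor(7.7811) + 1 = 8

8 digits (base 10)


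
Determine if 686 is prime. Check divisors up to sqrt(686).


686 / 2 = 343 (exact division)
686 is NOT prime.

No, 686 is not prime


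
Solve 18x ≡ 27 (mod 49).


GCD(18, 49) = 1, unique solution
a^(-1) mod 49 = 30
x = 30 * 27 mod 49 = 26

x ≡ 26 (mod 49)


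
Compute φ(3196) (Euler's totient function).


3196 = 2^2 × 17 × 47
Prime factors: 2, 17, 47
φ(3196) = 3196 × (1-1/2) × (1-1/17) × (1-1/47)
= 3196 × 1/2 × 16/17 × 46/47 = 1472

φ(3196) = 1472


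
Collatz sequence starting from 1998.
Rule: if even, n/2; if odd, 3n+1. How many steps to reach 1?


1998 → 999 → 2998 → 1499 → 4498 → 2249 → 6748 → 3374 → 1687 → 5062 → 2531 → 7594 → 3797 → 11392 → 5696 → 2848 → 1424 → 712 → 356 → 178 → 89 → 268 → 134 → 67 → 202 → 101 → 304 → 152 → 76 → 38 → 19 → 58 → 29 → 88 → 44 → 22 → 11 → 34 → 17 → 52 → 26 → 13 → 40 → 20 → 10 → 5 → 16 → 8 → 4 → 2 → 1
Total steps = 50

50 steps


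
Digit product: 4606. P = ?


4 × 6 × 0 × 6 = 0


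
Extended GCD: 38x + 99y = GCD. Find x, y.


Tabular extended Euclidean (each row: r = 38*s + 99*t):
r=38, s=1, t=0
r=99, s=0, t=1
q=0: r=38, s=1, t=0   [38*(1) + 99*(0) = 38]
q=2: r=23, s=-2, t=1   [38*(-2) + 99*(1) = 23]
q=1: r=15, s=3, t=-1   [38*(3) + 99*(-1) = 15]
q=1: r=8, s=-5, t=2   [38*(-5) + 99*(2) = 8]
q=1: r=7, s=8, t=-3   [38*(8) + 99*(-3) = 7]
q=1: r=1, s=-13, t=5   [38*(-13) + 99*(5) = 1]
q=7: r=0, s=99, t=-38   [38*(99) + 99*(-38) = 0]
GCD = 1; from the row with r=1: x=-13, y=5
Check: 38*(-13) + 99*(5) = -494 + 495 = 1

GCD = 1, x = -13, y = 5


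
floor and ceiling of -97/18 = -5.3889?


-97/18 = -5.3889
floor = -6
ceil = -5

floor = -6, ceil = -5


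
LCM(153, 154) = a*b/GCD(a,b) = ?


GCD(153, 154) = 1
LCM = 153*154/1 = 23562/1 = 23562

LCM = 23562


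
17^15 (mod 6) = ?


17^1 mod 6 = 5
17^2 mod 6 = 1
17^3 mod 6 = 5
17^4 mod 6 = 1
17^5 mod 6 = 5
17^6 mod 6 = 1
17^7 mod 6 = 5
17^8 mod 6 = 1
17^9 mod 6 = 5
17^10 mod 6 = 1
17^11 mod 6 = 5
17^12 mod 6 = 1
17^13 mod 6 = 5
17^14 mod 6 = 1
17^15 mod 6 = 5


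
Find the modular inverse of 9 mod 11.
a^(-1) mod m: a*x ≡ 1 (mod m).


Use the extended Euclidean algorithm on (11, 9); each row r = 11*s + 9*t:
r=11, s=1, t=0
r=9, s=0, t=1
q=1: r=2, s=1, t=-1   [11*(1) + 9*(-1) = 2]
q=4: r=1, s=-4, t=5   [11*(-4) + 9*(5) = 1]
q=2: r=0, s=9, t=-11   [11*(9) + 9*(-11) = 0]
GCD = 1 with t = 5, so 9*(5) ≡ 1 (mod 11)
Inverse = 5 mod 11 = 5
Check: 9 * 5 = 45 ≡ 1 (mod 11)

9^(-1) ≡ 5 (mod 11)


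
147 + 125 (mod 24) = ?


147 + 125 = 272
272 mod 24 = 8


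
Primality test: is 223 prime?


Check divisors up to sqrt(223) = 14.9332
No divisors found.
223 is prime.

Yes, 223 is prime


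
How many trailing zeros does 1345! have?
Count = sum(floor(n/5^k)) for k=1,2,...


floor(1345/5) = 269
floor(1345/25) = 53
floor(1345/125) = 10
floor(1345/625) = 2
Total = 334

334 trailing zeros


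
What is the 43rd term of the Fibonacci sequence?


Sequence: 1, 1, 2, 3, 5, 8, 13, 21, 34, 55, 89, 144, 233, 377, 610, 987, 1597, 2584, 4181, 6765, 10946, 17711, 28657, 46368, 75025, 121393, 196418, 317811, 514229, 832040, 1346269, 2178309, 3524578, 5702887, 9227465, 14930352, 24157817, 39088169, 63245986, 102334155, 165580141, 267914296, 433494437
F(43) = 433494437


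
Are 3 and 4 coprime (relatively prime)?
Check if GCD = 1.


Euclidean algorithm:
4 = 1 * 3 + 1
3 = 3 * 1 + 0
GCD(3, 4) = 1

Yes, coprime (GCD = 1)


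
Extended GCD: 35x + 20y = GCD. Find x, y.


Tabular extended Euclidean (each row: r = 35*s + 20*t):
r=35, s=1, t=0
r=20, s=0, t=1
q=1: r=15, s=1, t=-1   [35*(1) + 20*(-1) = 15]
q=1: r=5, s=-1, t=2   [35*(-1) + 20*(2) = 5]
q=3: r=0, s=4, t=-7   [35*(4) + 20*(-7) = 0]
GCD = 5; from the row with r=5: x=-1, y=2
Check: 35*(-1) + 20*(2) = -35 + 40 = 5

GCD = 5, x = -1, y = 2


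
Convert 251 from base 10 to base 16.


251 (base 10) = 251 (decimal)
251 (decimal) = FB (base 16)


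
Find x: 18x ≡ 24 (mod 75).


GCD(18, 75) = 3 divides 24
Divide: 6x ≡ 8 (mod 25)
x ≡ 18 (mod 25)


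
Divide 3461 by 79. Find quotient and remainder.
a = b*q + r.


3461 = 79 * 43 + 64
Check: 3397 + 64 = 3461

q = 43, r = 64


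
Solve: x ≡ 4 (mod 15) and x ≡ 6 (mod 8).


M = 15*8 = 120
M1 = M/15 = 8, M2 = M/8 = 15
M1^(-1) mod 15 = 2, M2^(-1) mod 8 = 7
x = 4*8*2 + 6*15*7 = 694
694 mod 120 = 94
Check: 94 mod 15 = 4 ✓, 94 mod 8 = 6 ✓

x ≡ 94 (mod 120)


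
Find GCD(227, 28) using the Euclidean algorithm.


227 = 8 * 28 + 3
28 = 9 * 3 + 1
3 = 3 * 1 + 0
GCD = 1


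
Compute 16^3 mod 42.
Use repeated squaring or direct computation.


16^1 mod 42 = 16
16^2 mod 42 = 4
16^3 mod 42 = 22


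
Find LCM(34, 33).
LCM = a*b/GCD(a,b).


GCD(34, 33) = 1
LCM = 34*33/1 = 1122/1 = 1122

LCM = 1122


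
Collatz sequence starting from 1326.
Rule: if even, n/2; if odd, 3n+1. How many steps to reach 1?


1326 → 663 → 1990 → 995 → 2986 → 1493 → 4480 → 2240 → 1120 → 560 → 280 → 140 → 70 → 35 → 106 → 53 → 160 → 80 → 40 → 20 → 10 → 5 → 16 → 8 → 4 → 2 → 1
Total steps = 26

26 steps


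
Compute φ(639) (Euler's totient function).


639 = 3^2 × 71
Prime factors: 3, 71
φ(639) = 639 × (1-1/3) × (1-1/71)
= 639 × 2/3 × 70/71 = 420

φ(639) = 420


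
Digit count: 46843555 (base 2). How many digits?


46843555 in base 2 = 10110010101100011010100011
Number of digits = 26

26 digits (base 2)


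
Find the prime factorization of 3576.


3576 / 2 = 1788
1788 / 2 = 894
894 / 2 = 447
447 / 3 = 149
149 / 149 = 1
3576 = 2^3 × 3 × 149


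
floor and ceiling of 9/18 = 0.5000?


9/18 = 0.5000
floor = 0
ceil = 1

floor = 0, ceil = 1


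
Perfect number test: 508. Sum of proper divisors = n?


Proper divisors of 508: 1, 2, 4, 127, 254
Sum = 1 + 2 + 4 + 127 + 254 = 388

No, 508 is not perfect (388 ≠ 508)


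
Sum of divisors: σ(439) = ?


Divisors of 439: 1, 439
Sum = 1 + 439 = 440

σ(439) = 440


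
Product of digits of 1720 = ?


1 × 7 × 2 × 0 = 0


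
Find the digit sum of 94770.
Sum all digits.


9 + 4 + 7 + 7 + 0 = 27


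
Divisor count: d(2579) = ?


2579 = 2579^1
d(2579) = (1+1) = 2

2 divisors


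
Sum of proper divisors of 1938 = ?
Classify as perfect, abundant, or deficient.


Proper divisors: 1, 2, 3, 6, 17, 19, 34, 38, 51, 57, 102, 114, 323, 646, 969
Sum = 1 + 2 + 3 + 6 + 17 + 19 + 34 + 38 + 51 + 57 + 102 + 114 + 323 + 646 + 969 = 2382
2382 > 1938 → abundant

s(1938) = 2382 (abundant)


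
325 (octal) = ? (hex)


325 (base 8) = 213 (decimal)
213 (decimal) = D5 (base 16)


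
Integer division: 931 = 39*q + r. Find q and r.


931 = 39 * 23 + 34
Check: 897 + 34 = 931

q = 23, r = 34


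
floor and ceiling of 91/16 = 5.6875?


91/16 = 5.6875
floor = 5
ceil = 6

floor = 5, ceil = 6


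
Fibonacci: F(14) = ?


Sequence: 1, 1, 2, 3, 5, 8, 13, 21, 34, 55, 89, 144, 233, 377
F(14) = 377


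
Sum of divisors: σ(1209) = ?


Divisors of 1209: 1, 3, 13, 31, 39, 93, 403, 1209
Sum = 1 + 3 + 13 + 31 + 39 + 93 + 403 + 1209 = 1792

σ(1209) = 1792


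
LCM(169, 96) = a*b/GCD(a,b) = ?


GCD(169, 96) = 1
LCM = 169*96/1 = 16224/1 = 16224

LCM = 16224


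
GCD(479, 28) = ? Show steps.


479 = 17 * 28 + 3
28 = 9 * 3 + 1
3 = 3 * 1 + 0
GCD = 1


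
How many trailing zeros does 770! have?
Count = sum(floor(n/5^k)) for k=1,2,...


floor(770/5) = 154
floor(770/25) = 30
floor(770/125) = 6
floor(770/625) = 1
Total = 191

191 trailing zeros


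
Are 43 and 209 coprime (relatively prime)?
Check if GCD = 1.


Euclidean algorithm:
209 = 4 * 43 + 37
43 = 1 * 37 + 6
37 = 6 * 6 + 1
6 = 6 * 1 + 0
GCD(43, 209) = 1

Yes, coprime (GCD = 1)


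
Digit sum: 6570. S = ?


6 + 5 + 7 + 0 = 18


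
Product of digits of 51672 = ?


5 × 1 × 6 × 7 × 2 = 420


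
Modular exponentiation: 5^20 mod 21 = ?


5^1 mod 21 = 5
5^2 mod 21 = 4
5^3 mod 21 = 20
5^4 mod 21 = 16
5^5 mod 21 = 17
5^6 mod 21 = 1
5^7 mod 21 = 5
5^8 mod 21 = 4
5^9 mod 21 = 20
5^10 mod 21 = 16
5^11 mod 21 = 17
5^12 mod 21 = 1
5^13 mod 21 = 5
5^14 mod 21 = 4
5^15 mod 21 = 20
5^16 mod 21 = 16
5^17 mod 21 = 17
5^18 mod 21 = 1
5^19 mod 21 = 5
5^20 mod 21 = 4


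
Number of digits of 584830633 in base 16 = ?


584830633 in base 16 = 22DBCEA9
Number of digits = 8

8 digits (base 16)


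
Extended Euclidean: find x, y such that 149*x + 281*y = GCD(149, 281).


Tabular extended Euclidean (each row: r = 149*s + 281*t):
r=149, s=1, t=0
r=281, s=0, t=1
q=0: r=149, s=1, t=0   [149*(1) + 281*(0) = 149]
q=1: r=132, s=-1, t=1   [149*(-1) + 281*(1) = 132]
q=1: r=17, s=2, t=-1   [149*(2) + 281*(-1) = 17]
q=7: r=13, s=-15, t=8   [149*(-15) + 281*(8) = 13]
q=1: r=4, s=17, t=-9   [149*(17) + 281*(-9) = 4]
q=3: r=1, s=-66, t=35   [149*(-66) + 281*(35) = 1]
q=4: r=0, s=281, t=-149   [149*(281) + 281*(-149) = 0]
GCD = 1; from the row with r=1: x=-66, y=35
Check: 149*(-66) + 281*(35) = -9834 + 9835 = 1

GCD = 1, x = -66, y = 35


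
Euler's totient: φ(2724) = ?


2724 = 2^2 × 3 × 227
Prime factors: 2, 3, 227
φ(2724) = 2724 × (1-1/2) × (1-1/3) × (1-1/227)
= 2724 × 1/2 × 2/3 × 226/227 = 904

φ(2724) = 904


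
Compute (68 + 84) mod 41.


68 + 84 = 152
152 mod 41 = 29


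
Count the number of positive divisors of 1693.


1693 = 1693^1
d(1693) = (1+1) = 2

2 divisors


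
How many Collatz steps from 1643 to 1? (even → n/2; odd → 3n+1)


1643 → 4930 → 2465 → 7396 → 3698 → 1849 → 5548 → 2774 → 1387 → 4162 → 2081 → 6244 → 3122 → 1561 → 4684 → 2342 → 1171 → 3514 → 1757 → 5272 → 2636 → 1318 → 659 → 1978 → 989 → 2968 → 1484 → 742 → 371 → 1114 → 557 → 1672 → 836 → 418 → 209 → 628 → 314 → 157 → 472 → 236 → 118 → 59 → 178 → 89 → 268 → 134 → 67 → 202 → 101 → 304 → 152 → 76 → 38 → 19 → 58 → 29 → 88 → 44 → 22 → 11 → 34 → 17 → 52 → 26 → 13 → 40 → 20 → 10 → 5 → 16 → 8 → 4 → 2 → 1
Total steps = 73

73 steps


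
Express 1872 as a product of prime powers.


1872 / 2 = 936
936 / 2 = 468
468 / 2 = 234
234 / 2 = 117
117 / 3 = 39
39 / 3 = 13
13 / 13 = 1
1872 = 2^4 × 3^2 × 13


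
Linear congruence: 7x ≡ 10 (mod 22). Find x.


GCD(7, 22) = 1, unique solution
a^(-1) mod 22 = 19
x = 19 * 10 mod 22 = 14

x ≡ 14 (mod 22)


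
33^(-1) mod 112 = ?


Use the extended Euclidean algorithm on (112, 33); each row r = 112*s + 33*t:
r=112, s=1, t=0
r=33, s=0, t=1
q=3: r=13, s=1, t=-3   [112*(1) + 33*(-3) = 13]
q=2: r=7, s=-2, t=7   [112*(-2) + 33*(7) = 7]
q=1: r=6, s=3, t=-10   [112*(3) + 33*(-10) = 6]
q=1: r=1, s=-5, t=17   [112*(-5) + 33*(17) = 1]
q=6: r=0, s=33, t=-112   [112*(33) + 33*(-112) = 0]
GCD = 1 with t = 17, so 33*(17) ≡ 1 (mod 112)
Inverse = 17 mod 112 = 17
Check: 33 * 17 = 561 ≡ 1 (mod 112)

33^(-1) ≡ 17 (mod 112)


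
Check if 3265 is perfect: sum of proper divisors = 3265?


Proper divisors of 3265: 1, 5, 653
Sum = 1 + 5 + 653 = 659

No, 3265 is not perfect (659 ≠ 3265)


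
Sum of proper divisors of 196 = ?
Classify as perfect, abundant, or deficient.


Proper divisors: 1, 2, 4, 7, 14, 28, 49, 98
Sum = 1 + 2 + 4 + 7 + 14 + 28 + 49 + 98 = 203
203 > 196 → abundant

s(196) = 203 (abundant)


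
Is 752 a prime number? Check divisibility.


752 / 2 = 376 (exact division)
752 is NOT prime.

No, 752 is not prime


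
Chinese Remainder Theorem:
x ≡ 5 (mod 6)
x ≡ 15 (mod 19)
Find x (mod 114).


M = 6*19 = 114
M1 = M/6 = 19, M2 = M/19 = 6
M1^(-1) mod 6 = 1, M2^(-1) mod 19 = 16
x = 5*19*1 + 15*6*16 = 1535
1535 mod 114 = 53
Check: 53 mod 6 = 5 ✓, 53 mod 19 = 15 ✓

x ≡ 53 (mod 114)


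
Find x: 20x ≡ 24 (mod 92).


GCD(20, 92) = 4 divides 24
Divide: 5x ≡ 6 (mod 23)
x ≡ 15 (mod 23)


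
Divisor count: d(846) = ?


846 = 2^1 × 3^2 × 47^1
d(846) = (1+1) × (2+1) × (1+1) = 12

12 divisors


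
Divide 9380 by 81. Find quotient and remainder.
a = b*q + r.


9380 = 81 * 115 + 65
Check: 9315 + 65 = 9380

q = 115, r = 65


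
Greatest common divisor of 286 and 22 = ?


286 = 13 * 22 + 0
GCD = 22


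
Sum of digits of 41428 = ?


4 + 1 + 4 + 2 + 8 = 19


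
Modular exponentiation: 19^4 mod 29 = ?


19^1 mod 29 = 19
19^2 mod 29 = 13
19^3 mod 29 = 15
19^4 mod 29 = 24


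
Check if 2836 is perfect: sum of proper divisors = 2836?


Proper divisors of 2836: 1, 2, 4, 709, 1418
Sum = 1 + 2 + 4 + 709 + 1418 = 2134

No, 2836 is not perfect (2134 ≠ 2836)


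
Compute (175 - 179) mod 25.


175 - 179 = -4
-4 mod 25 = 21


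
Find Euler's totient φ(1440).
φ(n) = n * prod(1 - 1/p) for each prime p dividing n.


1440 = 2^5 × 3^2 × 5
Prime factors: 2, 3, 5
φ(1440) = 1440 × (1-1/2) × (1-1/3) × (1-1/5)
= 1440 × 1/2 × 2/3 × 4/5 = 384

φ(1440) = 384


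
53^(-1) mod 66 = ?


Use the extended Euclidean algorithm on (66, 53); each row r = 66*s + 53*t:
r=66, s=1, t=0
r=53, s=0, t=1
q=1: r=13, s=1, t=-1   [66*(1) + 53*(-1) = 13]
q=4: r=1, s=-4, t=5   [66*(-4) + 53*(5) = 1]
q=13: r=0, s=53, t=-66   [66*(53) + 53*(-66) = 0]
GCD = 1 with t = 5, so 53*(5) ≡ 1 (mod 66)
Inverse = 5 mod 66 = 5
Check: 53 * 5 = 265 ≡ 1 (mod 66)

53^(-1) ≡ 5 (mod 66)


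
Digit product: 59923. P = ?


5 × 9 × 9 × 2 × 3 = 2430


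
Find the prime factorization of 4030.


4030 / 2 = 2015
2015 / 5 = 403
403 / 13 = 31
31 / 31 = 1
4030 = 2 × 5 × 13 × 31


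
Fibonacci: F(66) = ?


Sequence: 1, 1, 2, 3, 5, 8, 13, 21, 34, 55, 89, 144, 233, 377, 610, 987, 1597, 2584, 4181, 6765, 10946, 17711, 28657, 46368, 75025, 121393, 196418, 317811, 514229, 832040, 1346269, 2178309, 3524578, 5702887, 9227465, 14930352, 24157817, 39088169, 63245986, 102334155, 165580141, 267914296, 433494437, 701408733, 1134903170, 1836311903, 2971215073, 4807526976, 7778742049, 12586269025, 20365011074, 32951280099, 53316291173, 86267571272, 139583862445, 225851433717, 365435296162, 591286729879, 956722026041, 1548008755920, 2504730781961, 4052739537881, 6557470319842, 10610209857723, 17167680177565, 27777890035288
F(66) = 27777890035288


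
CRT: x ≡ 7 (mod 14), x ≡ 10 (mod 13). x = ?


M = 14*13 = 182
M1 = M/14 = 13, M2 = M/13 = 14
M1^(-1) mod 14 = 13, M2^(-1) mod 13 = 1
x = 7*13*13 + 10*14*1 = 1323
1323 mod 182 = 49
Check: 49 mod 14 = 7 ✓, 49 mod 13 = 10 ✓

x ≡ 49 (mod 182)


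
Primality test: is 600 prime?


600 / 2 = 300 (exact division)
600 is NOT prime.

No, 600 is not prime


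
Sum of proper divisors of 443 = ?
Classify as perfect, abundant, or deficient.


Proper divisors: 1
Sum = 1 = 1
1 < 443 → deficient

s(443) = 1 (deficient)


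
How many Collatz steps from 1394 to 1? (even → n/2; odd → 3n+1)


1394 → 697 → 2092 → 1046 → 523 → 1570 → 785 → 2356 → 1178 → 589 → 1768 → 884 → 442 → 221 → 664 → 332 → 166 → 83 → 250 → 125 → 376 → 188 → 94 → 47 → 142 → 71 → 214 → 107 → 322 → 161 → 484 → 242 → 121 → 364 → 182 → 91 → 274 → 137 → 412 → 206 → 103 → 310 → 155 → 466 → 233 → 700 → 350 → 175 → 526 → 263 → 790 → 395 → 1186 → 593 → 1780 → 890 → 445 → 1336 → 668 → 334 → 167 → 502 → 251 → 754 → 377 → 1132 → 566 → 283 → 850 → 425 → 1276 → 638 → 319 → 958 → 479 → 1438 → 719 → 2158 → 1079 → 3238 → 1619 → 4858 → 2429 → 7288 → 3644 → 1822 → 911 → 2734 → 1367 → 4102 → 2051 → 6154 → 3077 → 9232 → 4616 → 2308 → 1154 → 577 → 1732 → 866 → 433 → 1300 → 650 → 325 → 976 → 488 → 244 → 122 → 61 → 184 → 92 → 46 → 23 → 70 → 35 → 106 → 53 → 160 → 80 → 40 → 20 → 10 → 5 → 16 → 8 → 4 → 2 → 1
Total steps = 127

127 steps


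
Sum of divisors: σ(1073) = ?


Divisors of 1073: 1, 29, 37, 1073
Sum = 1 + 29 + 37 + 1073 = 1140

σ(1073) = 1140


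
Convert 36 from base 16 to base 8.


36 (base 16) = 54 (decimal)
54 (decimal) = 66 (base 8)


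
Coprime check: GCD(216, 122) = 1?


Euclidean algorithm:
216 = 1 * 122 + 94
122 = 1 * 94 + 28
94 = 3 * 28 + 10
28 = 2 * 10 + 8
10 = 1 * 8 + 2
8 = 4 * 2 + 0
GCD(216, 122) = 2

No, not coprime (GCD = 2)


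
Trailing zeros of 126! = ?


floor(126/5) = 25
floor(126/25) = 5
floor(126/125) = 1
Total = 31

31 trailing zeros


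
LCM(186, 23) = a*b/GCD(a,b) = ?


GCD(186, 23) = 1
LCM = 186*23/1 = 4278/1 = 4278

LCM = 4278


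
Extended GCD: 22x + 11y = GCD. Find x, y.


Tabular extended Euclidean (each row: r = 22*s + 11*t):
r=22, s=1, t=0
r=11, s=0, t=1
q=2: r=0, s=1, t=-2   [22*(1) + 11*(-2) = 0]
GCD = 11; from the row with r=11: x=0, y=1
Check: 22*(0) + 11*(1) = 0 + 11 = 11

GCD = 11, x = 0, y = 1


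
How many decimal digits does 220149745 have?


220149745 has 9 digits in base 10
floor(log10(220149745)) + 1 = floor(8.3427) + 1 = 9

9 digits (base 10)


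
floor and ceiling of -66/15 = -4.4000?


-66/15 = -4.4000
floor = -5
ceil = -4

floor = -5, ceil = -4


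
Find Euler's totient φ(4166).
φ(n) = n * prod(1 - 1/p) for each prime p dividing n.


4166 = 2 × 2083
Prime factors: 2, 2083
φ(4166) = 4166 × (1-1/2) × (1-1/2083)
= 4166 × 1/2 × 2082/2083 = 2082

φ(4166) = 2082


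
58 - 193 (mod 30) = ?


58 - 193 = -135
-135 mod 30 = 15


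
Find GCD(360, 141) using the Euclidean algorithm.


360 = 2 * 141 + 78
141 = 1 * 78 + 63
78 = 1 * 63 + 15
63 = 4 * 15 + 3
15 = 5 * 3 + 0
GCD = 3


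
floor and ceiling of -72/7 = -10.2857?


-72/7 = -10.2857
floor = -11
ceil = -10

floor = -11, ceil = -10


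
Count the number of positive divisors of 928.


928 = 2^5 × 29^1
d(928) = (5+1) × (1+1) = 12

12 divisors


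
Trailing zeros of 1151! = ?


floor(1151/5) = 230
floor(1151/25) = 46
floor(1151/125) = 9
floor(1151/625) = 1
Total = 286

286 trailing zeros


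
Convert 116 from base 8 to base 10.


116 (base 8) = 78 (decimal)
78 (decimal) = 78 (base 10)


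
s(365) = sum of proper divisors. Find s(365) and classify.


Proper divisors: 1, 5, 73
Sum = 1 + 5 + 73 = 79
79 < 365 → deficient

s(365) = 79 (deficient)


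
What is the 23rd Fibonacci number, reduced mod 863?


F(k) mod 863 for k=1..23:
1, 1, 2, 3, 5, 8, 13, 21, 34, 55, 89, 144, 233, 377, 610, 124, 734, 858, 729, 724, 590, 451, 178
F(23) mod 863 = 178


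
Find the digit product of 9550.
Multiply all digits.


9 × 5 × 5 × 0 = 0


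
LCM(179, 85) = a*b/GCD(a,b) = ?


GCD(179, 85) = 1
LCM = 179*85/1 = 15215/1 = 15215

LCM = 15215


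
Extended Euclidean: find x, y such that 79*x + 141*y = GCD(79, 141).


Tabular extended Euclidean (each row: r = 79*s + 141*t):
r=79, s=1, t=0
r=141, s=0, t=1
q=0: r=79, s=1, t=0   [79*(1) + 141*(0) = 79]
q=1: r=62, s=-1, t=1   [79*(-1) + 141*(1) = 62]
q=1: r=17, s=2, t=-1   [79*(2) + 141*(-1) = 17]
q=3: r=11, s=-7, t=4   [79*(-7) + 141*(4) = 11]
q=1: r=6, s=9, t=-5   [79*(9) + 141*(-5) = 6]
q=1: r=5, s=-16, t=9   [79*(-16) + 141*(9) = 5]
q=1: r=1, s=25, t=-14   [79*(25) + 141*(-14) = 1]
q=5: r=0, s=-141, t=79   [79*(-141) + 141*(79) = 0]
GCD = 1; from the row with r=1: x=25, y=-14
Check: 79*(25) + 141*(-14) = 1975 - 1974 = 1

GCD = 1, x = 25, y = -14


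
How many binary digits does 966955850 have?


966955850 in base 2 = 111001101000101001001101001010
Number of digits = 30

30 digits (base 2)


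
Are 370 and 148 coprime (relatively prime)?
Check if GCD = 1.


Euclidean algorithm:
370 = 2 * 148 + 74
148 = 2 * 74 + 0
GCD(370, 148) = 74

No, not coprime (GCD = 74)


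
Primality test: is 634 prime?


634 / 2 = 317 (exact division)
634 is NOT prime.

No, 634 is not prime


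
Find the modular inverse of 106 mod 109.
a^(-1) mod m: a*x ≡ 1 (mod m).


Use the extended Euclidean algorithm on (109, 106); each row r = 109*s + 106*t:
r=109, s=1, t=0
r=106, s=0, t=1
q=1: r=3, s=1, t=-1   [109*(1) + 106*(-1) = 3]
q=35: r=1, s=-35, t=36   [109*(-35) + 106*(36) = 1]
q=3: r=0, s=106, t=-109   [109*(106) + 106*(-109) = 0]
GCD = 1 with t = 36, so 106*(36) ≡ 1 (mod 109)
Inverse = 36 mod 109 = 36
Check: 106 * 36 = 3816 ≡ 1 (mod 109)

106^(-1) ≡ 36 (mod 109)


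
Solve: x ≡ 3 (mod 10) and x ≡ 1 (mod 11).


M = 10*11 = 110
M1 = M/10 = 11, M2 = M/11 = 10
M1^(-1) mod 10 = 1, M2^(-1) mod 11 = 10
x = 3*11*1 + 1*10*10 = 133
133 mod 110 = 23
Check: 23 mod 10 = 3 ✓, 23 mod 11 = 1 ✓

x ≡ 23 (mod 110)


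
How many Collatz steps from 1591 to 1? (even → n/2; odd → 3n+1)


1591 → 4774 → 2387 → 7162 → 3581 → 10744 → 5372 → 2686 → 1343 → 4030 → 2015 → 6046 → 3023 → 9070 → 4535 → 13606 → 6803 → 20410 → 10205 → 30616 → 15308 → 7654 → 3827 → 11482 → 5741 → 17224 → 8612 → 4306 → 2153 → 6460 → 3230 → 1615 → 4846 → 2423 → 7270 → 3635 → 10906 → 5453 → 16360 → 8180 → 4090 → 2045 → 6136 → 3068 → 1534 → 767 → 2302 → 1151 → 3454 → 1727 → 5182 → 2591 → 7774 → 3887 → 11662 → 5831 → 17494 → 8747 → 26242 → 13121 → 39364 → 19682 → 9841 → 29524 → 14762 → 7381 → 22144 → 11072 → 5536 → 2768 → 1384 → 692 → 346 → 173 → 520 → 260 → 130 → 65 → 196 → 98 → 49 → 148 → 74 → 37 → 112 → 56 → 28 → 14 → 7 → 22 → 11 → 34 → 17 → 52 → 26 → 13 → 40 → 20 → 10 → 5 → 16 → 8 → 4 → 2 → 1
Total steps = 104

104 steps


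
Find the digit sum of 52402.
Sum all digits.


5 + 2 + 4 + 0 + 2 = 13


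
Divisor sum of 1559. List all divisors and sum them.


Divisors of 1559: 1, 1559
Sum = 1 + 1559 = 1560

σ(1559) = 1560


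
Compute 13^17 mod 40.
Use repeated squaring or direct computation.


13^1 mod 40 = 13
13^2 mod 40 = 9
13^3 mod 40 = 37
13^4 mod 40 = 1
13^5 mod 40 = 13
13^6 mod 40 = 9
13^7 mod 40 = 37
13^8 mod 40 = 1
13^9 mod 40 = 13
13^10 mod 40 = 9
13^11 mod 40 = 37
13^12 mod 40 = 1
13^13 mod 40 = 13
13^14 mod 40 = 9
13^15 mod 40 = 37
13^16 mod 40 = 1
13^17 mod 40 = 13


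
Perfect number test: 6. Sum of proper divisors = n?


Proper divisors of 6: 1, 2, 3
Sum = 1 + 2 + 3 = 6

Yes, 6 is perfect (6 = 6)


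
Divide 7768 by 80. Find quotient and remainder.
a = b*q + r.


7768 = 80 * 97 + 8
Check: 7760 + 8 = 7768

q = 97, r = 8


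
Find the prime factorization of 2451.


2451 / 3 = 817
817 / 19 = 43
43 / 43 = 1
2451 = 3 × 19 × 43


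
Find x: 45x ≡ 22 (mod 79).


GCD(45, 79) = 1, unique solution
a^(-1) mod 79 = 72
x = 72 * 22 mod 79 = 4

x ≡ 4 (mod 79)


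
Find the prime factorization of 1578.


1578 / 2 = 789
789 / 3 = 263
263 / 263 = 1
1578 = 2 × 3 × 263


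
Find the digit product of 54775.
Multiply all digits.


5 × 4 × 7 × 7 × 5 = 4900


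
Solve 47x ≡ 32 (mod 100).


GCD(47, 100) = 1, unique solution
a^(-1) mod 100 = 83
x = 83 * 32 mod 100 = 56

x ≡ 56 (mod 100)


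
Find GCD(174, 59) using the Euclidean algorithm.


174 = 2 * 59 + 56
59 = 1 * 56 + 3
56 = 18 * 3 + 2
3 = 1 * 2 + 1
2 = 2 * 1 + 0
GCD = 1


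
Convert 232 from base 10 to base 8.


232 (base 10) = 232 (decimal)
232 (decimal) = 350 (base 8)


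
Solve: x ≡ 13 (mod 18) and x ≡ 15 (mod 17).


M = 18*17 = 306
M1 = M/18 = 17, M2 = M/17 = 18
M1^(-1) mod 18 = 17, M2^(-1) mod 17 = 1
x = 13*17*17 + 15*18*1 = 4027
4027 mod 306 = 49
Check: 49 mod 18 = 13 ✓, 49 mod 17 = 15 ✓

x ≡ 49 (mod 306)


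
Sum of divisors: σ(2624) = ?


Divisors of 2624: 1, 2, 4, 8, 16, 32, 41, 64, 82, 164, 328, 656, 1312, 2624
Sum = 1 + 2 + 4 + 8 + 16 + 32 + 41 + 64 + 82 + 164 + 328 + 656 + 1312 + 2624 = 5334

σ(2624) = 5334


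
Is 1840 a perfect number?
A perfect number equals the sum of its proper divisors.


Proper divisors of 1840: 1, 2, 4, 5, 8, 10, 16, 20, 23, 40, 46, 80, 92, 115, 184, 230, 368, 460, 920
Sum = 1 + 2 + 4 + 5 + 8 + 10 + 16 + 20 + 23 + 40 + 46 + 80 + 92 + 115 + 184 + 230 + 368 + 460 + 920 = 2624

No, 1840 is not perfect (2624 ≠ 1840)


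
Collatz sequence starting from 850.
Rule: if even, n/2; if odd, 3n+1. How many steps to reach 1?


850 → 425 → 1276 → 638 → 319 → 958 → 479 → 1438 → 719 → 2158 → 1079 → 3238 → 1619 → 4858 → 2429 → 7288 → 3644 → 1822 → 911 → 2734 → 1367 → 4102 → 2051 → 6154 → 3077 → 9232 → 4616 → 2308 → 1154 → 577 → 1732 → 866 → 433 → 1300 → 650 → 325 → 976 → 488 → 244 → 122 → 61 → 184 → 92 → 46 → 23 → 70 → 35 → 106 → 53 → 160 → 80 → 40 → 20 → 10 → 5 → 16 → 8 → 4 → 2 → 1
Total steps = 59

59 steps


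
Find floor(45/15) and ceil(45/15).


45/15 = 3.0000
floor = 3
ceil = 3

floor = 3, ceil = 3


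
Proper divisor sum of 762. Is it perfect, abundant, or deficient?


Proper divisors: 1, 2, 3, 6, 127, 254, 381
Sum = 1 + 2 + 3 + 6 + 127 + 254 + 381 = 774
774 > 762 → abundant

s(762) = 774 (abundant)


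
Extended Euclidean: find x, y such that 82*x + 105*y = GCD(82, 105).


Tabular extended Euclidean (each row: r = 82*s + 105*t):
r=82, s=1, t=0
r=105, s=0, t=1
q=0: r=82, s=1, t=0   [82*(1) + 105*(0) = 82]
q=1: r=23, s=-1, t=1   [82*(-1) + 105*(1) = 23]
q=3: r=13, s=4, t=-3   [82*(4) + 105*(-3) = 13]
q=1: r=10, s=-5, t=4   [82*(-5) + 105*(4) = 10]
q=1: r=3, s=9, t=-7   [82*(9) + 105*(-7) = 3]
q=3: r=1, s=-32, t=25   [82*(-32) + 105*(25) = 1]
q=3: r=0, s=105, t=-82   [82*(105) + 105*(-82) = 0]
GCD = 1; from the row with r=1: x=-32, y=25
Check: 82*(-32) + 105*(25) = -2624 + 2625 = 1

GCD = 1, x = -32, y = 25


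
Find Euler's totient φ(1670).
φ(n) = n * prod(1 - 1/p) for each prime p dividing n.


1670 = 2 × 5 × 167
Prime factors: 2, 5, 167
φ(1670) = 1670 × (1-1/2) × (1-1/5) × (1-1/167)
= 1670 × 1/2 × 4/5 × 166/167 = 664

φ(1670) = 664


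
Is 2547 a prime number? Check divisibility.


2547 / 3 = 849 (exact division)
2547 is NOT prime.

No, 2547 is not prime


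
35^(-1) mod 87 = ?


Use the extended Euclidean algorithm on (87, 35); each row r = 87*s + 35*t:
r=87, s=1, t=0
r=35, s=0, t=1
q=2: r=17, s=1, t=-2   [87*(1) + 35*(-2) = 17]
q=2: r=1, s=-2, t=5   [87*(-2) + 35*(5) = 1]
q=17: r=0, s=35, t=-87   [87*(35) + 35*(-87) = 0]
GCD = 1 with t = 5, so 35*(5) ≡ 1 (mod 87)
Inverse = 5 mod 87 = 5
Check: 35 * 5 = 175 ≡ 1 (mod 87)

35^(-1) ≡ 5 (mod 87)


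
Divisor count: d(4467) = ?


4467 = 3^1 × 1489^1
d(4467) = (1+1) × (1+1) = 4

4 divisors


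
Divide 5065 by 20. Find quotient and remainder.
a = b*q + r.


5065 = 20 * 253 + 5
Check: 5060 + 5 = 5065

q = 253, r = 5


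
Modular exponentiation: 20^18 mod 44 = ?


20^1 mod 44 = 20
20^2 mod 44 = 4
20^3 mod 44 = 36
20^4 mod 44 = 16
20^5 mod 44 = 12
20^6 mod 44 = 20
20^7 mod 44 = 4
20^8 mod 44 = 36
20^9 mod 44 = 16
20^10 mod 44 = 12
20^11 mod 44 = 20
20^12 mod 44 = 4
20^13 mod 44 = 36
20^14 mod 44 = 16
20^15 mod 44 = 12
20^16 mod 44 = 20
20^17 mod 44 = 4
20^18 mod 44 = 36


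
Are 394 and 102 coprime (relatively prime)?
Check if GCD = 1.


Euclidean algorithm:
394 = 3 * 102 + 88
102 = 1 * 88 + 14
88 = 6 * 14 + 4
14 = 3 * 4 + 2
4 = 2 * 2 + 0
GCD(394, 102) = 2

No, not coprime (GCD = 2)


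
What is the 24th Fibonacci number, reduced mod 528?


F(k) mod 528 for k=1..24:
1, 1, 2, 3, 5, 8, 13, 21, 34, 55, 89, 144, 233, 377, 82, 459, 13, 472, 485, 429, 386, 287, 145, 432
F(24) mod 528 = 432


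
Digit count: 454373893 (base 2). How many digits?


454373893 in base 2 = 11011000101010011001000000101
Number of digits = 29

29 digits (base 2)


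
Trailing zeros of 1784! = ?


floor(1784/5) = 356
floor(1784/25) = 71
floor(1784/125) = 14
floor(1784/625) = 2
Total = 443

443 trailing zeros


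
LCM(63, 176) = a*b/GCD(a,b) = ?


GCD(63, 176) = 1
LCM = 63*176/1 = 11088/1 = 11088

LCM = 11088


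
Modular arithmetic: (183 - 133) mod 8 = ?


183 - 133 = 50
50 mod 8 = 2


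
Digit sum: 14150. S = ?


1 + 4 + 1 + 5 + 0 = 11


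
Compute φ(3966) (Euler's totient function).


3966 = 2 × 3 × 661
Prime factors: 2, 3, 661
φ(3966) = 3966 × (1-1/2) × (1-1/3) × (1-1/661)
= 3966 × 1/2 × 2/3 × 660/661 = 1320

φ(3966) = 1320


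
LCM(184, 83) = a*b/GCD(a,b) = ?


GCD(184, 83) = 1
LCM = 184*83/1 = 15272/1 = 15272

LCM = 15272


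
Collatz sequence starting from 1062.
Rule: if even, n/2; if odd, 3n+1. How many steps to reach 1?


1062 → 531 → 1594 → 797 → 2392 → 1196 → 598 → 299 → 898 → 449 → 1348 → 674 → 337 → 1012 → 506 → 253 → 760 → 380 → 190 → 95 → 286 → 143 → 430 → 215 → 646 → 323 → 970 → 485 → 1456 → 728 → 364 → 182 → 91 → 274 → 137 → 412 → 206 → 103 → 310 → 155 → 466 → 233 → 700 → 350 → 175 → 526 → 263 → 790 → 395 → 1186 → 593 → 1780 → 890 → 445 → 1336 → 668 → 334 → 167 → 502 → 251 → 754 → 377 → 1132 → 566 → 283 → 850 → 425 → 1276 → 638 → 319 → 958 → 479 → 1438 → 719 → 2158 → 1079 → 3238 → 1619 → 4858 → 2429 → 7288 → 3644 → 1822 → 911 → 2734 → 1367 → 4102 → 2051 → 6154 → 3077 → 9232 → 4616 → 2308 → 1154 → 577 → 1732 → 866 → 433 → 1300 → 650 → 325 → 976 → 488 → 244 → 122 → 61 → 184 → 92 → 46 → 23 → 70 → 35 → 106 → 53 → 160 → 80 → 40 → 20 → 10 → 5 → 16 → 8 → 4 → 2 → 1
Total steps = 124

124 steps


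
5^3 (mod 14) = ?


5^1 mod 14 = 5
5^2 mod 14 = 11
5^3 mod 14 = 13


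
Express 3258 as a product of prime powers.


3258 / 2 = 1629
1629 / 3 = 543
543 / 3 = 181
181 / 181 = 1
3258 = 2 × 3^2 × 181


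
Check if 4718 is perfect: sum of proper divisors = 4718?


Proper divisors of 4718: 1, 2, 7, 14, 337, 674, 2359
Sum = 1 + 2 + 7 + 14 + 337 + 674 + 2359 = 3394

No, 4718 is not perfect (3394 ≠ 4718)


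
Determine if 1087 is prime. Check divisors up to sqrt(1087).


Check divisors up to sqrt(1087) = 32.9697
No divisors found.
1087 is prime.

Yes, 1087 is prime


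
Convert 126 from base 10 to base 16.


126 (base 10) = 126 (decimal)
126 (decimal) = 7E (base 16)


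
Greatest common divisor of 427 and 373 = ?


427 = 1 * 373 + 54
373 = 6 * 54 + 49
54 = 1 * 49 + 5
49 = 9 * 5 + 4
5 = 1 * 4 + 1
4 = 4 * 1 + 0
GCD = 1


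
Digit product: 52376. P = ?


5 × 2 × 3 × 7 × 6 = 1260


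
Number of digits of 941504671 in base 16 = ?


941504671 in base 16 = 381E389F
Number of digits = 8

8 digits (base 16)


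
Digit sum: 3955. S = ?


3 + 9 + 5 + 5 = 22


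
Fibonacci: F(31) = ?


Sequence: 1, 1, 2, 3, 5, 8, 13, 21, 34, 55, 89, 144, 233, 377, 610, 987, 1597, 2584, 4181, 6765, 10946, 17711, 28657, 46368, 75025, 121393, 196418, 317811, 514229, 832040, 1346269
F(31) = 1346269


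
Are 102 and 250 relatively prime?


Euclidean algorithm:
250 = 2 * 102 + 46
102 = 2 * 46 + 10
46 = 4 * 10 + 6
10 = 1 * 6 + 4
6 = 1 * 4 + 2
4 = 2 * 2 + 0
GCD(102, 250) = 2

No, not coprime (GCD = 2)


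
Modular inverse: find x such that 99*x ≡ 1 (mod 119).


Use the extended Euclidean algorithm on (119, 99); each row r = 119*s + 99*t:
r=119, s=1, t=0
r=99, s=0, t=1
q=1: r=20, s=1, t=-1   [119*(1) + 99*(-1) = 20]
q=4: r=19, s=-4, t=5   [119*(-4) + 99*(5) = 19]
q=1: r=1, s=5, t=-6   [119*(5) + 99*(-6) = 1]
q=19: r=0, s=-99, t=119   [119*(-99) + 99*(119) = 0]
GCD = 1 with t = -6, so 99*(-6) ≡ 1 (mod 119)
Inverse = -6 mod 119 = 113
Check: 99 * 113 = 11187 ≡ 1 (mod 119)

99^(-1) ≡ 113 (mod 119)


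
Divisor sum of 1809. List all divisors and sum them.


Divisors of 1809: 1, 3, 9, 27, 67, 201, 603, 1809
Sum = 1 + 3 + 9 + 27 + 67 + 201 + 603 + 1809 = 2720

σ(1809) = 2720


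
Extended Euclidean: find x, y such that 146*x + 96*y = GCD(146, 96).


Tabular extended Euclidean (each row: r = 146*s + 96*t):
r=146, s=1, t=0
r=96, s=0, t=1
q=1: r=50, s=1, t=-1   [146*(1) + 96*(-1) = 50]
q=1: r=46, s=-1, t=2   [146*(-1) + 96*(2) = 46]
q=1: r=4, s=2, t=-3   [146*(2) + 96*(-3) = 4]
q=11: r=2, s=-23, t=35   [146*(-23) + 96*(35) = 2]
q=2: r=0, s=48, t=-73   [146*(48) + 96*(-73) = 0]
GCD = 2; from the row with r=2: x=-23, y=35
Check: 146*(-23) + 96*(35) = -3358 + 3360 = 2

GCD = 2, x = -23, y = 35


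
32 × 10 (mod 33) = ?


32 × 10 = 320
320 mod 33 = 23


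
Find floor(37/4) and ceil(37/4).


37/4 = 9.2500
floor = 9
ceil = 10

floor = 9, ceil = 10


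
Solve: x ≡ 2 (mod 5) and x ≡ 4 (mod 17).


M = 5*17 = 85
M1 = M/5 = 17, M2 = M/17 = 5
M1^(-1) mod 5 = 3, M2^(-1) mod 17 = 7
x = 2*17*3 + 4*5*7 = 242
242 mod 85 = 72
Check: 72 mod 5 = 2 ✓, 72 mod 17 = 4 ✓

x ≡ 72 (mod 85)


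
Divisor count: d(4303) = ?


4303 = 13^1 × 331^1
d(4303) = (1+1) × (1+1) = 4

4 divisors


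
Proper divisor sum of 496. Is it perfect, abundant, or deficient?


Proper divisors: 1, 2, 4, 8, 16, 31, 62, 124, 248
Sum = 1 + 2 + 4 + 8 + 16 + 31 + 62 + 124 + 248 = 496
496 = 496 → perfect

s(496) = 496 (perfect)


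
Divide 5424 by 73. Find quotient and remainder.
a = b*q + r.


5424 = 73 * 74 + 22
Check: 5402 + 22 = 5424

q = 74, r = 22


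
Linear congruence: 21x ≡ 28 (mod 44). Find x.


GCD(21, 44) = 1, unique solution
a^(-1) mod 44 = 21
x = 21 * 28 mod 44 = 16

x ≡ 16 (mod 44)


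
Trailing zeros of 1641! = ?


floor(1641/5) = 328
floor(1641/25) = 65
floor(1641/125) = 13
floor(1641/625) = 2
Total = 408

408 trailing zeros


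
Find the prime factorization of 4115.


4115 / 5 = 823
823 / 823 = 1
4115 = 5 × 823


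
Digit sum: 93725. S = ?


9 + 3 + 7 + 2 + 5 = 26


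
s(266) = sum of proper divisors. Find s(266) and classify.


Proper divisors: 1, 2, 7, 14, 19, 38, 133
Sum = 1 + 2 + 7 + 14 + 19 + 38 + 133 = 214
214 < 266 → deficient

s(266) = 214 (deficient)


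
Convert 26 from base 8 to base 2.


26 (base 8) = 22 (decimal)
22 (decimal) = 10110 (base 2)


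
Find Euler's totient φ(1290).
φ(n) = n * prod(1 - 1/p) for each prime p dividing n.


1290 = 2 × 3 × 5 × 43
Prime factors: 2, 3, 5, 43
φ(1290) = 1290 × (1-1/2) × (1-1/3) × (1-1/5) × (1-1/43)
= 1290 × 1/2 × 2/3 × 4/5 × 42/43 = 336

φ(1290) = 336


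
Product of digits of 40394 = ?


4 × 0 × 3 × 9 × 4 = 0


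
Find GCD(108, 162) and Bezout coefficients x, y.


Tabular extended Euclidean (each row: r = 108*s + 162*t):
r=108, s=1, t=0
r=162, s=0, t=1
q=0: r=108, s=1, t=0   [108*(1) + 162*(0) = 108]
q=1: r=54, s=-1, t=1   [108*(-1) + 162*(1) = 54]
q=2: r=0, s=3, t=-2   [108*(3) + 162*(-2) = 0]
GCD = 54; from the row with r=54: x=-1, y=1
Check: 108*(-1) + 162*(1) = -108 + 162 = 54

GCD = 54, x = -1, y = 1


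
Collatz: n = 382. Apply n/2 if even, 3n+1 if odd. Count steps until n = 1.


382 → 191 → 574 → 287 → 862 → 431 → 1294 → 647 → 1942 → 971 → 2914 → 1457 → 4372 → 2186 → 1093 → 3280 → 1640 → 820 → 410 → 205 → 616 → 308 → 154 → 77 → 232 → 116 → 58 → 29 → 88 → 44 → 22 → 11 → 34 → 17 → 52 → 26 → 13 → 40 → 20 → 10 → 5 → 16 → 8 → 4 → 2 → 1
Total steps = 45

45 steps


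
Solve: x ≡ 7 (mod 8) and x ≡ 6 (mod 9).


M = 8*9 = 72
M1 = M/8 = 9, M2 = M/9 = 8
M1^(-1) mod 8 = 1, M2^(-1) mod 9 = 8
x = 7*9*1 + 6*8*8 = 447
447 mod 72 = 15
Check: 15 mod 8 = 7 ✓, 15 mod 9 = 6 ✓

x ≡ 15 (mod 72)


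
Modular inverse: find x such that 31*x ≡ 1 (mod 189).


Use the extended Euclidean algorithm on (189, 31); each row r = 189*s + 31*t:
r=189, s=1, t=0
r=31, s=0, t=1
q=6: r=3, s=1, t=-6   [189*(1) + 31*(-6) = 3]
q=10: r=1, s=-10, t=61   [189*(-10) + 31*(61) = 1]
q=3: r=0, s=31, t=-189   [189*(31) + 31*(-189) = 0]
GCD = 1 with t = 61, so 31*(61) ≡ 1 (mod 189)
Inverse = 61 mod 189 = 61
Check: 31 * 61 = 1891 ≡ 1 (mod 189)

31^(-1) ≡ 61 (mod 189)


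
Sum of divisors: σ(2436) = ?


Divisors of 2436: 1, 2, 3, 4, 6, 7, 12, 14, 21, 28, 29, 42, 58, 84, 87, 116, 174, 203, 348, 406, 609, 812, 1218, 2436
Sum = 1 + 2 + 3 + 4 + 6 + 7 + 12 + 14 + 21 + 28 + 29 + 42 + 58 + 84 + 87 + 116 + 174 + 203 + 348 + 406 + 609 + 812 + 1218 + 2436 = 6720

σ(2436) = 6720


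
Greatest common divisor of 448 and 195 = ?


448 = 2 * 195 + 58
195 = 3 * 58 + 21
58 = 2 * 21 + 16
21 = 1 * 16 + 5
16 = 3 * 5 + 1
5 = 5 * 1 + 0
GCD = 1


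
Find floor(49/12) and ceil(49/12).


49/12 = 4.0833
floor = 4
ceil = 5

floor = 4, ceil = 5


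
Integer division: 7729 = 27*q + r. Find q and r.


7729 = 27 * 286 + 7
Check: 7722 + 7 = 7729

q = 286, r = 7


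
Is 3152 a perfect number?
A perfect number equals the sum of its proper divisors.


Proper divisors of 3152: 1, 2, 4, 8, 16, 197, 394, 788, 1576
Sum = 1 + 2 + 4 + 8 + 16 + 197 + 394 + 788 + 1576 = 2986

No, 3152 is not perfect (2986 ≠ 3152)


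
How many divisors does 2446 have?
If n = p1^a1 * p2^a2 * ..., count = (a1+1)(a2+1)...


2446 = 2^1 × 1223^1
d(2446) = (1+1) × (1+1) = 4

4 divisors


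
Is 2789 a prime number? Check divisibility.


Check divisors up to sqrt(2789) = 52.8110
No divisors found.
2789 is prime.

Yes, 2789 is prime


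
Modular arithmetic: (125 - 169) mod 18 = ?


125 - 169 = -44
-44 mod 18 = 10


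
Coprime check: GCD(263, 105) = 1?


Euclidean algorithm:
263 = 2 * 105 + 53
105 = 1 * 53 + 52
53 = 1 * 52 + 1
52 = 52 * 1 + 0
GCD(263, 105) = 1

Yes, coprime (GCD = 1)


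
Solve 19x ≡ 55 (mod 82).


GCD(19, 82) = 1, unique solution
a^(-1) mod 82 = 13
x = 13 * 55 mod 82 = 59

x ≡ 59 (mod 82)


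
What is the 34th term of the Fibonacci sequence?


Sequence: 1, 1, 2, 3, 5, 8, 13, 21, 34, 55, 89, 144, 233, 377, 610, 987, 1597, 2584, 4181, 6765, 10946, 17711, 28657, 46368, 75025, 121393, 196418, 317811, 514229, 832040, 1346269, 2178309, 3524578, 5702887
F(34) = 5702887


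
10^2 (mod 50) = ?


10^1 mod 50 = 10
10^2 mod 50 = 0


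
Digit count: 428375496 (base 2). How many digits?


428375496 in base 2 = 11001100010000111110111001000
Number of digits = 29

29 digits (base 2)


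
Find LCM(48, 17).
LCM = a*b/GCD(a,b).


GCD(48, 17) = 1
LCM = 48*17/1 = 816/1 = 816

LCM = 816


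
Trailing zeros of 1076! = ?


floor(1076/5) = 215
floor(1076/25) = 43
floor(1076/125) = 8
floor(1076/625) = 1
Total = 267

267 trailing zeros


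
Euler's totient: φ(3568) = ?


3568 = 2^4 × 223
Prime factors: 2, 223
φ(3568) = 3568 × (1-1/2) × (1-1/223)
= 3568 × 1/2 × 222/223 = 1776

φ(3568) = 1776


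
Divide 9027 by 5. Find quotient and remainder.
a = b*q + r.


9027 = 5 * 1805 + 2
Check: 9025 + 2 = 9027

q = 1805, r = 2


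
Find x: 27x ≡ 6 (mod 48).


GCD(27, 48) = 3 divides 6
Divide: 9x ≡ 2 (mod 16)
x ≡ 2 (mod 16)


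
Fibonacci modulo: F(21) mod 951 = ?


F(k) mod 951 for k=1..21:
1, 1, 2, 3, 5, 8, 13, 21, 34, 55, 89, 144, 233, 377, 610, 36, 646, 682, 377, 108, 485
F(21) mod 951 = 485
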